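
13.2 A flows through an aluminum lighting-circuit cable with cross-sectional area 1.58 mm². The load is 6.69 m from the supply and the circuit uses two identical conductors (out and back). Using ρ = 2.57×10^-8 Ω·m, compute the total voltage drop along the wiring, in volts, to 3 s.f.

2.87 V

A = 1.58 mm² = 1.580e-06 m²
Total conductor length (both ways) L = 2 × 6.69 = 13.38 m
R = ρL/A = (2.57×10^-8)(13.38)/(1.580e-06) = 0.2176 Ω
V = IR = 13.2 × 0.2176 = 2.87 V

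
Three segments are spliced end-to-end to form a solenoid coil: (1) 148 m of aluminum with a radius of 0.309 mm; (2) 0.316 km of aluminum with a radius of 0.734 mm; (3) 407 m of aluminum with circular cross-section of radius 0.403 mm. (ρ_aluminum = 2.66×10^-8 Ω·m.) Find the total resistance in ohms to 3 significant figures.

39.3 Ω

Seg 1: A = πr² = π(3.0900e-04 m)² = 3.000e-07 m²
R_1 = (2.66×10^-8)(148)/(3.000e-07) = 13.12 Ω
Seg 2: A = πr² = π(7.3400e-04 m)² = 1.693e-06 m²
R_2 = (2.66×10^-8)(316)/(1.693e-06) = 4.966 Ω
Seg 3: A = πr² = π(4.0300e-04 m)² = 5.102e-07 m²
R_3 = (2.66×10^-8)(407)/(5.102e-07) = 21.22 Ω
R_total = R_1 + R_2 + R_3 = 39.3 Ω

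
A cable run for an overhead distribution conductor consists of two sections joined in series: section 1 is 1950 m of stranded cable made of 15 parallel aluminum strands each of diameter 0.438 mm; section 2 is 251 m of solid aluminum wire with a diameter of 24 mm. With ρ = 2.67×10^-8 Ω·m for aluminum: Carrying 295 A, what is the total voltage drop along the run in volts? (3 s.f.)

Section 1: A_strand = π(2.1900e-04)² = 1.507e-07 m²; R₁ = ρL/(N·A_s) = (2.67×10^-8)(1950)/(15×1.507e-07) = 23.04 Ω
Section 2: A = π(d/2)² = π(1.2000e-02 m)² = 4.524e-04 m²
R₂ = (2.67×10^-8)(251)/(4.524e-04) = 0.01481 Ω
R = R₁ + R₂ = 23.05 Ω
V = IR = 295 × 23.05 = 6800 V

6800 V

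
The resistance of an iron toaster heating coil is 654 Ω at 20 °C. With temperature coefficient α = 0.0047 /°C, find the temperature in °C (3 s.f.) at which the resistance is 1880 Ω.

419 °C

R = R₀(1 + α(T − T₀)) ⇒ T = T₀ + (R/R₀ − 1)/α
T = 20 + (1880/654 − 1)/0.0047 = 20 + (1.875)/0.0047 = 419 °C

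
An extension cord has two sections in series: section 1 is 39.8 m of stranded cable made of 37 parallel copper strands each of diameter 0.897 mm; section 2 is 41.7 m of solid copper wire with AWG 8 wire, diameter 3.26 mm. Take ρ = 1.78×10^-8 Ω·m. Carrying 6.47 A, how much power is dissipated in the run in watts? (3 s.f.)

Section 1: A_strand = π(4.4850e-04)² = 6.319e-07 m²; R₁ = ρL/(N·A_s) = (1.78×10^-8)(39.8)/(37×6.319e-07) = 0.0303 Ω
Section 2: A = π(3.26/2 mm)² = π(1.6300e-03 m)² = 8.347e-06 m²
R₂ = (1.78×10^-8)(41.7)/(8.347e-06) = 0.08893 Ω
R = R₁ + R₂ = 0.1192 Ω
P = I²R = (6.47)² × 0.1192 = 4.99 W

4.99 W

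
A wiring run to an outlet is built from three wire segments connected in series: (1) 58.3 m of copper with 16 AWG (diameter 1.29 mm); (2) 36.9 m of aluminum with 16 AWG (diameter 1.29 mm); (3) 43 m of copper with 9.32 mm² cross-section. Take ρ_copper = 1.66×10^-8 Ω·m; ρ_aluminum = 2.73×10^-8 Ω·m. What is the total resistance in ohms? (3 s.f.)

1.59 Ω

Seg 1: A = π(1.29/2 mm)² = π(6.4500e-04 m)² = 1.307e-06 m²
R_1 = (1.66×10^-8)(58.3)/(1.307e-06) = 0.7405 Ω
Seg 2: A = π(1.29/2 mm)² = π(6.4500e-04 m)² = 1.307e-06 m²
R_2 = (2.73×10^-8)(36.9)/(1.307e-06) = 0.7708 Ω
Seg 3: A = 9.32 mm² = 9.320e-06 m²
R_3 = (1.66×10^-8)(43)/(9.320e-06) = 0.07659 Ω
R_total = R_1 + R_2 + R_3 = 1.59 Ω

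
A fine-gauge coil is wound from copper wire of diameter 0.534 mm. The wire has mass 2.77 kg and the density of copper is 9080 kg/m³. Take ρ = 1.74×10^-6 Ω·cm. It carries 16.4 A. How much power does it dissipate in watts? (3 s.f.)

ρ = 1.74×10^-6 Ω·cm = 1.74×10^-8 Ω·m
A = π(d/2)² = π(2.6700e-04 m)² = 2.2396e-07 m²
L = m/(density·A) = 2.77/(9080×2.2396e-07) = 1362 m
R = ρL/A = (1.74×10^-8)(1362)/(2.2396e-07) = 105.8 Ω
P = I²R = (16.4)² × 105.8 = 28500 W

28500 W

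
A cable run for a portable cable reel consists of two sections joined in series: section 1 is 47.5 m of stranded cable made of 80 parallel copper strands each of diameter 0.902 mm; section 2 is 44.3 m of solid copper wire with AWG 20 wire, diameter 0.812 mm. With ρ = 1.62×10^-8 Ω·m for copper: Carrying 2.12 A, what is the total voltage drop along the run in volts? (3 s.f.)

2.97 V

Section 1: A_strand = π(4.5100e-04)² = 6.390e-07 m²; R₁ = ρL/(N·A_s) = (1.62×10^-8)(47.5)/(80×6.390e-07) = 0.01505 Ω
Section 2: A = π(0.812/2 mm)² = π(4.0600e-04 m)² = 5.178e-07 m²
R₂ = (1.62×10^-8)(44.3)/(5.178e-07) = 1.386 Ω
R = R₁ + R₂ = 1.401 Ω
V = IR = 2.12 × 1.401 = 2.97 V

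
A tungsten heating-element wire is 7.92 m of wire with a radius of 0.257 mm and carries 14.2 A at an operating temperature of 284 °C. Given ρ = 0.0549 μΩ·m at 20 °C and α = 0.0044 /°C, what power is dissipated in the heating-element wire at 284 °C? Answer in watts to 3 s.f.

ρ = 0.0549 μΩ·m = 5.49×10^-8 Ω·m
A = πr² = π(2.5700e-04 m)² = 2.075e-07 m²
R₍20₎ = ρL/A = (5.49×10^-8)(7.92)/(2.075e-07) = 2.095 Ω
R₍284₎ = R₍20₎(1 + αΔT) = 2.095 × (1 + 0.0044×264) = 4.53 Ω
P = I²R = (14.2)² × 4.53 = 913 W

913 W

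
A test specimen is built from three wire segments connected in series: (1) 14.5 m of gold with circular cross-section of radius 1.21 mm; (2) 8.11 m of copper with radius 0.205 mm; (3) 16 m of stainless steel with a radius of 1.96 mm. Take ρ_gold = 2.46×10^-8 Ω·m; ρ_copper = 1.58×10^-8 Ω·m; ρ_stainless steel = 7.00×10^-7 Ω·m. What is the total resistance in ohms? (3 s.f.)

1.98 Ω

Seg 1: A = πr² = π(1.2100e-03 m)² = 4.600e-06 m²
R_1 = (2.46×10^-8)(14.5)/(4.600e-06) = 0.07755 Ω
Seg 2: A = πr² = π(2.0500e-04 m)² = 1.320e-07 m²
R_2 = (1.58×10^-8)(8.11)/(1.320e-07) = 0.9706 Ω
Seg 3: A = πr² = π(1.9600e-03 m)² = 1.207e-05 m²
R_3 = (7.00×10^-7)(16)/(1.207e-05) = 0.928 Ω
R_total = R_1 + R_2 + R_3 = 1.98 Ω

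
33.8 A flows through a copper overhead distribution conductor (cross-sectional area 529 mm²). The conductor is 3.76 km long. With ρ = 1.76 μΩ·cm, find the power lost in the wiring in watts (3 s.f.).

ρ = 1.76 μΩ·cm = 1.76×10^-8 Ω·m
A = 529 mm² = 5.290e-04 m²
R = ρL/A = (1.76×10^-8)(3760)/(5.290e-04) = 0.1251 Ω
P = I²R = (33.8)² × 0.1251 = 143 W

143 W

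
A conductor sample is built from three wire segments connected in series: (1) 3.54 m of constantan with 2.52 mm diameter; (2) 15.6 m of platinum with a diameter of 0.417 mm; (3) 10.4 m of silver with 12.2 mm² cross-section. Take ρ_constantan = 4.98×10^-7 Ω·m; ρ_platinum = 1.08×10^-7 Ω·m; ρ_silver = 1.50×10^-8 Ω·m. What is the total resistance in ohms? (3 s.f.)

Seg 1: A = π(d/2)² = π(1.2600e-03 m)² = 4.988e-06 m²
R_1 = (4.98×10^-7)(3.54)/(4.988e-06) = 0.3535 Ω
Seg 2: A = π(d/2)² = π(2.0850e-04 m)² = 1.366e-07 m²
R_2 = (1.08×10^-7)(15.6)/(1.366e-07) = 12.34 Ω
Seg 3: A = 12.2 mm² = 1.220e-05 m²
R_3 = (1.50×10^-8)(10.4)/(1.220e-05) = 0.01279 Ω
R_total = R_1 + R_2 + R_3 = 12.7 Ω

12.7 Ω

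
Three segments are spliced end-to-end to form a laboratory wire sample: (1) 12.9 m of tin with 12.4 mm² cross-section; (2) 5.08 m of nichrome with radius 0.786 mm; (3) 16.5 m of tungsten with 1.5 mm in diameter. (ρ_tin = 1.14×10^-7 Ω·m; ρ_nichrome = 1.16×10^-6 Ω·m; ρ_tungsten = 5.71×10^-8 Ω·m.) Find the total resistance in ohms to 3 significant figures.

Seg 1: A = 12.4 mm² = 1.240e-05 m²
R_1 = (1.14×10^-7)(12.9)/(1.240e-05) = 0.1186 Ω
Seg 2: A = πr² = π(7.8600e-04 m)² = 1.941e-06 m²
R_2 = (1.16×10^-6)(5.08)/(1.941e-06) = 3.036 Ω
Seg 3: A = π(d/2)² = π(7.5000e-04 m)² = 1.767e-06 m²
R_3 = (5.71×10^-8)(16.5)/(1.767e-06) = 0.5331 Ω
R_total = R_1 + R_2 + R_3 = 3.69 Ω

3.69 Ω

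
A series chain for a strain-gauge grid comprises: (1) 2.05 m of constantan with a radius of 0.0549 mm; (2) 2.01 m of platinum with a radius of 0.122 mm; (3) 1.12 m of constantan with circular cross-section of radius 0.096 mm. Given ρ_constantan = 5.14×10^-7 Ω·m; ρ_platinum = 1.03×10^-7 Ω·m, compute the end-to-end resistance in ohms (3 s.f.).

136 Ω

Seg 1: A = πr² = π(5.4900e-05 m)² = 9.469e-09 m²
R_1 = (5.14×10^-7)(2.05)/(9.469e-09) = 111.3 Ω
Seg 2: A = πr² = π(1.2200e-04 m)² = 4.676e-08 m²
R_2 = (1.03×10^-7)(2.01)/(4.676e-08) = 4.428 Ω
Seg 3: A = πr² = π(9.6000e-05 m)² = 2.895e-08 m²
R_3 = (5.14×10^-7)(1.12)/(2.895e-08) = 19.88 Ω
R_total = R_1 + R_2 + R_3 = 136 Ω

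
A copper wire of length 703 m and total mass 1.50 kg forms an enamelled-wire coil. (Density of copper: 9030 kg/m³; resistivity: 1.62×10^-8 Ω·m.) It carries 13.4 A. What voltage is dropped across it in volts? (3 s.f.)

646 V

A = m/(density·L) = 1.5/(9030×703) = 2.3629e-07 m²
R = ρL/A = (1.62×10^-8)(703)/(2.3629e-07) = 48.2 Ω
V = IR = 13.4 × 48.2 = 646 V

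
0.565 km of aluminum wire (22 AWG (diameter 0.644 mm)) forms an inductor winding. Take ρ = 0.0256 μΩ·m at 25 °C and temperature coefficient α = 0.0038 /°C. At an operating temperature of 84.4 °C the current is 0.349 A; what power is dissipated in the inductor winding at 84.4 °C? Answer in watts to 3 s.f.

6.63 W

ρ = 0.0256 μΩ·m = 2.56×10^-8 Ω·m
A = π(0.644/2 mm)² = π(3.2200e-04 m)² = 3.257e-07 m²
R₍25₎ = ρL/A = (2.56×10^-8)(565)/(3.257e-07) = 44.4 Ω
R₍84.4₎ = R₍25₎(1 + αΔT) = 44.4 × (1 + 0.0038×59.4) = 54.43 Ω
P = I²R = (0.349)² × 54.43 = 6.63 W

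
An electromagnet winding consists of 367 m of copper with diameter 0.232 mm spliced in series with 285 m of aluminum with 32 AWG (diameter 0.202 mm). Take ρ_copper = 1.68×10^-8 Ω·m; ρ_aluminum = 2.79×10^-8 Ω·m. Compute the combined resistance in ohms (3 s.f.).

Segment 1: A = π(d/2)² = π(1.1600e-04 m)² = 4.227e-08 m²
R₁ = ρL/A = (1.68×10^-8)(367)/(4.227e-08) = 145.9 Ω
Segment 2: A = π(0.202/2 mm)² = π(1.0100e-04 m)² = 3.205e-08 m²
R₂ = (2.79×10^-8)(285)/(3.205e-08) = 248.1 Ω
R = R₁ + R₂ = 394 Ω

394 Ω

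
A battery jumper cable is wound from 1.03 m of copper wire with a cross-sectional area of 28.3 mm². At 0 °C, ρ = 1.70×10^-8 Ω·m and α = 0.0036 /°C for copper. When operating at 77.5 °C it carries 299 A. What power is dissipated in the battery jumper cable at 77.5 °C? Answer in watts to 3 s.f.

A = 28.3 mm² = 2.830e-05 m²
R₍0₎ = ρL/A = (1.70×10^-8)(1.03)/(2.830e-05) = 6.187×10^-4 Ω
R₍77.5₎ = R₍0₎(1 + αΔT) = 6.187×10^-4 × (1 + 0.0036×77.5) = 7.914×10^-4 Ω
P = I²R = (299)² × 7.914×10^-4 = 70.7 W

70.7 W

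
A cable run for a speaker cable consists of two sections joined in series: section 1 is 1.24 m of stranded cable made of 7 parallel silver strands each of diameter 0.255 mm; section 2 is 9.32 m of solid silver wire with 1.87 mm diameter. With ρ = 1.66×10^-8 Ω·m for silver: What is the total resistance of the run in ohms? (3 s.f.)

Section 1: A_strand = π(1.2750e-04)² = 5.107e-08 m²; R₁ = ρL/(N·A_s) = (1.66×10^-8)(1.24)/(7×5.107e-08) = 0.05758 Ω
Section 2: A = π(d/2)² = π(9.3500e-04 m)² = 2.746e-06 m²
R₂ = (1.66×10^-8)(9.32)/(2.746e-06) = 0.05633 Ω
R = R₁ + R₂ = 0.114 Ω

0.114 Ω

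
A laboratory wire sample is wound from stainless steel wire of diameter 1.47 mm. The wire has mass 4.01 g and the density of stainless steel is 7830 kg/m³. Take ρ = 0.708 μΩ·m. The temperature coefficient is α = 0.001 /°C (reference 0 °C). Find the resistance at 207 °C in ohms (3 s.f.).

ρ = 0.708 μΩ·m = 7.08×10^-7 Ω·m
A = π(d/2)² = π(7.3500e-04 m)² = 1.6972e-06 m²
L = m/(density·A) = 0.00401/(7830×1.6972e-06) = 0.3018 m
R = ρL/A = (7.08×10^-7)(0.3018)/(1.6972e-06) = 0.1259 Ω
R(207 °C) = 0.1259 × (1 + 0.001×207) = 0.152 Ω

0.152 Ω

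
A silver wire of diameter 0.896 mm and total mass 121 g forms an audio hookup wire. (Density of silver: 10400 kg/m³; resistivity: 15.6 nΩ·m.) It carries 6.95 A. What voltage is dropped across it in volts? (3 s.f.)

3.17 V

ρ = 15.6 nΩ·m = 1.56×10^-8 Ω·m
A = π(d/2)² = π(4.4800e-04 m)² = 6.3053e-07 m²
L = m/(density·A) = 0.121/(10400×6.3053e-07) = 18.45 m
R = ρL/A = (1.56×10^-8)(18.45)/(6.3053e-07) = 0.4565 Ω
V = IR = 6.95 × 0.4565 = 3.17 V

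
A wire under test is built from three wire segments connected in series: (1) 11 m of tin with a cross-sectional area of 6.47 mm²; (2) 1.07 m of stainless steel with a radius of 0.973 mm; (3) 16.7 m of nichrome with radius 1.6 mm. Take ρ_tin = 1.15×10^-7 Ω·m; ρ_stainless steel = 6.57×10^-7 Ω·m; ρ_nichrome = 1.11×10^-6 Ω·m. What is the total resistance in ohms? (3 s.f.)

Seg 1: A = 6.47 mm² = 6.470e-06 m²
R_1 = (1.15×10^-7)(11)/(6.470e-06) = 0.1955 Ω
Seg 2: A = πr² = π(9.7300e-04 m)² = 2.974e-06 m²
R_2 = (6.57×10^-7)(1.07)/(2.974e-06) = 0.2364 Ω
Seg 3: A = πr² = π(1.6000e-03 m)² = 8.042e-06 m²
R_3 = (1.11×10^-6)(16.7)/(8.042e-06) = 2.305 Ω
R_total = R_1 + R_2 + R_3 = 2.74 Ω

2.74 Ω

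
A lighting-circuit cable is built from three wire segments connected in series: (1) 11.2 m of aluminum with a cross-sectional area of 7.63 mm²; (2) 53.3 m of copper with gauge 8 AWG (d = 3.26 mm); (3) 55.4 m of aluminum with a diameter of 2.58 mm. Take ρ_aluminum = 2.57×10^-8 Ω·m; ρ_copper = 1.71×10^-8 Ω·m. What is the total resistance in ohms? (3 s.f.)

0.419 Ω

Seg 1: A = 7.63 mm² = 7.630e-06 m²
R_1 = (2.57×10^-8)(11.2)/(7.630e-06) = 0.03772 Ω
Seg 2: A = π(3.26/2 mm)² = π(1.6300e-03 m)² = 8.347e-06 m²
R_2 = (1.71×10^-8)(53.3)/(8.347e-06) = 0.1092 Ω
Seg 3: A = π(d/2)² = π(1.2900e-03 m)² = 5.228e-06 m²
R_3 = (2.57×10^-8)(55.4)/(5.228e-06) = 0.2723 Ω
R_total = R_1 + R_2 + R_3 = 0.419 Ω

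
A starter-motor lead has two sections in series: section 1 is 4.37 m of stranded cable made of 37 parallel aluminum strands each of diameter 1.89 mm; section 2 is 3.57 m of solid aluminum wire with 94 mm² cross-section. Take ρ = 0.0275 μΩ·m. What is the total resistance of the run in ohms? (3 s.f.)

0.00220 Ω

ρ = 0.0275 μΩ·m = 2.75×10^-8 Ω·m
Section 1: A_strand = π(9.4500e-04)² = 2.806e-06 m²; R₁ = ρL/(N·A_s) = (2.75×10^-8)(4.37)/(37×2.806e-06) = 0.001158 Ω
Section 2: A = 94 mm² = 9.400e-05 m²
R₂ = (2.75×10^-8)(3.57)/(9.400e-05) = 0.001044 Ω
R = R₁ + R₂ = 0.00220 Ω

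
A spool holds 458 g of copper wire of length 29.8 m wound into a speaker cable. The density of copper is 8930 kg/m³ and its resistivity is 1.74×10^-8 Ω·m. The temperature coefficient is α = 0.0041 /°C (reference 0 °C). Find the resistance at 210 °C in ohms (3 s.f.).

0.561 Ω

A = m/(density·L) = 0.458/(8930×29.8) = 1.7211e-06 m²
R = ρL/A = (1.74×10^-8)(29.8)/(1.7211e-06) = 0.3013 Ω
R(210 °C) = 0.3013 × (1 + 0.0041×210) = 0.561 Ω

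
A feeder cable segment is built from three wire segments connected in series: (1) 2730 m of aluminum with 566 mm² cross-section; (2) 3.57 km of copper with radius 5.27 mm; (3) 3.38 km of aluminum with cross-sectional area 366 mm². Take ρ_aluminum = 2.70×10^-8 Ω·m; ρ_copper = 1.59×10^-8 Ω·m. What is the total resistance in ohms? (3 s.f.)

Seg 1: A = 566 mm² = 5.660e-04 m²
R_1 = (2.70×10^-8)(2730)/(5.660e-04) = 0.1302 Ω
Seg 2: A = πr² = π(5.2700e-03 m)² = 8.725e-05 m²
R_2 = (1.59×10^-8)(3570)/(8.725e-05) = 0.6506 Ω
Seg 3: A = 366 mm² = 3.660e-04 m²
R_3 = (2.70×10^-8)(3380)/(3.660e-04) = 0.2493 Ω
R_total = R_1 + R_2 + R_3 = 1.03 Ω

1.03 Ω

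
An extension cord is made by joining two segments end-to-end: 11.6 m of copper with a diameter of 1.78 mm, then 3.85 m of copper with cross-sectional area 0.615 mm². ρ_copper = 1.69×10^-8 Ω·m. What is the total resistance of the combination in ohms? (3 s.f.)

0.185 Ω

Segment 1: A = π(d/2)² = π(8.9000e-04 m)² = 2.488e-06 m²
R₁ = ρL/A = (1.69×10^-8)(11.6)/(2.488e-06) = 0.07878 Ω
Segment 2: A = 0.615 mm² = 6.150e-07 m²
R₂ = (1.69×10^-8)(3.85)/(6.150e-07) = 0.1058 Ω
R = R₁ + R₂ = 0.185 Ω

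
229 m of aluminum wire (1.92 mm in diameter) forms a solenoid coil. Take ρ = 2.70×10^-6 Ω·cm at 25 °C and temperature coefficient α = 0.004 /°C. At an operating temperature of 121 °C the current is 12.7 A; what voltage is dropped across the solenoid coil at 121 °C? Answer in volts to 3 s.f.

ρ = 2.70×10^-6 Ω·cm = 2.70×10^-8 Ω·m
A = π(d/2)² = π(9.6000e-04 m)² = 2.895e-06 m²
R₍25₎ = ρL/A = (2.70×10^-8)(229)/(2.895e-06) = 2.136 Ω
R₍121₎ = R₍25₎(1 + αΔT) = 2.136 × (1 + 0.004×96) = 2.956 Ω
V = IR = 12.7 × 2.956 = 37.5 V

37.5 V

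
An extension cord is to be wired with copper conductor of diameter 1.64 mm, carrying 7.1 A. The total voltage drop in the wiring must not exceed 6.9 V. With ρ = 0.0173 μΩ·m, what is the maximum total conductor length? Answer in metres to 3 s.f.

119 m

ρ = 0.0173 μΩ·m = 1.73×10^-8 Ω·m
A = π(d/2)² = π(8.2000e-04 m)² = 2.112e-06 m²
L_max = V_max·A/(1·ρI) = (6.9)(2.112e-06)/(1.73×10^-8×7.1) = 119 m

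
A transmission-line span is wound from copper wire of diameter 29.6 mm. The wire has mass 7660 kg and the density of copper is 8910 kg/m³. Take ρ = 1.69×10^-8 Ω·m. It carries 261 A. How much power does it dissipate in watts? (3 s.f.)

A = π(d/2)² = π(1.4800e-02 m)² = 6.8813e-04 m²
L = m/(density·A) = 7660/(8910×6.8813e-04) = 1249 m
R = ρL/A = (1.69×10^-8)(1249)/(6.8813e-04) = 0.03068 Ω
P = I²R = (261)² × 0.03068 = 2090 W

2090 W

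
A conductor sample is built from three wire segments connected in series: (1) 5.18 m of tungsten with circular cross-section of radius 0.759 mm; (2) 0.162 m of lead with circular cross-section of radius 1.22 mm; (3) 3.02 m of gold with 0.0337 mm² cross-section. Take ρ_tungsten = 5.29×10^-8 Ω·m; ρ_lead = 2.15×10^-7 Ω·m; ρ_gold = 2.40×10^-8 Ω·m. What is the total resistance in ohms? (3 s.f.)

2.31 Ω

Seg 1: A = πr² = π(7.5900e-04 m)² = 1.810e-06 m²
R_1 = (5.29×10^-8)(5.18)/(1.810e-06) = 0.1514 Ω
Seg 2: A = πr² = π(1.2200e-03 m)² = 4.676e-06 m²
R_2 = (2.15×10^-7)(0.162)/(4.676e-06) = 0.007449 Ω
Seg 3: A = 0.0337 mm² = 3.370e-08 m²
R_3 = (2.40×10^-8)(3.02)/(3.370e-08) = 2.151 Ω
R_total = R_1 + R_2 + R_3 = 2.31 Ω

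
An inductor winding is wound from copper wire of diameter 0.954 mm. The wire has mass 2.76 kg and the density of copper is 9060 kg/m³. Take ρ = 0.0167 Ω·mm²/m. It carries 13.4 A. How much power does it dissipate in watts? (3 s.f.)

1790 W

ρ = 0.0167 Ω·mm²/m = 1.67×10^-8 Ω·m
A = π(d/2)² = π(4.7700e-04 m)² = 7.1480e-07 m²
L = m/(density·A) = 2.76/(9060×7.1480e-07) = 426.2 m
R = ρL/A = (1.67×10^-8)(426.2)/(7.1480e-07) = 9.957 Ω
P = I²R = (13.4)² × 9.957 = 1790 W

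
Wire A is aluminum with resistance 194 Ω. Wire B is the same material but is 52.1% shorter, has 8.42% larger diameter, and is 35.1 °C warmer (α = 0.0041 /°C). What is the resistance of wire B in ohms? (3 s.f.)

90.4 Ω

R ∝ ρL/d² with ρ ∝ (1+αΔT), so R_B/R_A = (1 − 52.1/100) × (1 + 8.42/100)⁻² × (1 + 0.0041×35.1)
= 0.479 × 0.8507 × 1.144 = 0.4661
R_B = 0.4661 × 194 = 90.4 Ω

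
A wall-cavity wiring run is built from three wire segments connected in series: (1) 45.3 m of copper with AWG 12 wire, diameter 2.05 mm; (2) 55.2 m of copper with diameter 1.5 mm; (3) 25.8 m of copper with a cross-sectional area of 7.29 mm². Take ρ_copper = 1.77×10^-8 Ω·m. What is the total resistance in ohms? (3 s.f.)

0.858 Ω

Seg 1: A = π(2.05/2 mm)² = π(1.0250e-03 m)² = 3.301e-06 m²
R_1 = (1.77×10^-8)(45.3)/(3.301e-06) = 0.2429 Ω
Seg 2: A = π(d/2)² = π(7.5000e-04 m)² = 1.767e-06 m²
R_2 = (1.77×10^-8)(55.2)/(1.767e-06) = 0.5529 Ω
Seg 3: A = 7.29 mm² = 7.290e-06 m²
R_3 = (1.77×10^-8)(25.8)/(7.290e-06) = 0.06264 Ω
R_total = R_1 + R_2 + R_3 = 0.858 Ω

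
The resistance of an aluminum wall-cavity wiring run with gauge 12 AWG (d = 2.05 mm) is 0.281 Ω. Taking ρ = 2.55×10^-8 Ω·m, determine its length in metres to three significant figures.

36.4 m

A = π(2.05/2 mm)² = π(1.0250e-03 m)² = 3.301e-06 m²
L = RA/ρ = (0.281)(3.301e-06)/(2.55×10^-8) = 36.4 m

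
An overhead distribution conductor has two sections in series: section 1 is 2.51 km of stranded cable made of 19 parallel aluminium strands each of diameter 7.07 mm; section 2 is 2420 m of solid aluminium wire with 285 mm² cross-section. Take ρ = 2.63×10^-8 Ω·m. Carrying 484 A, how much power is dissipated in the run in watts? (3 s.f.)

Section 1: A_strand = π(3.5350e-03)² = 3.926e-05 m²; R₁ = ρL/(N·A_s) = (2.63×10^-8)(2510)/(19×3.926e-05) = 0.0885 Ω
Section 2: A = 285 mm² = 2.850e-04 m²
R₂ = (2.63×10^-8)(2420)/(2.850e-04) = 0.2233 Ω
R = R₁ + R₂ = 0.3118 Ω
P = I²R = (484)² × 0.3118 = 73000 W

73000 W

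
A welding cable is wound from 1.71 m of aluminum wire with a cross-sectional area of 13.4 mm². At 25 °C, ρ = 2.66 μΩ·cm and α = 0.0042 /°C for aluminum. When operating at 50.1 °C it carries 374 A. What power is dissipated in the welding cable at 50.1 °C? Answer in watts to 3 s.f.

525 W

ρ = 2.66 μΩ·cm = 2.66×10^-8 Ω·m
A = 13.4 mm² = 1.340e-05 m²
R₍25₎ = ρL/A = (2.66×10^-8)(1.71)/(1.340e-05) = 0.003394 Ω
R₍50.1₎ = R₍25₎(1 + αΔT) = 0.003394 × (1 + 0.0042×25.1) = 0.003752 Ω
P = I²R = (374)² × 0.003752 = 525 W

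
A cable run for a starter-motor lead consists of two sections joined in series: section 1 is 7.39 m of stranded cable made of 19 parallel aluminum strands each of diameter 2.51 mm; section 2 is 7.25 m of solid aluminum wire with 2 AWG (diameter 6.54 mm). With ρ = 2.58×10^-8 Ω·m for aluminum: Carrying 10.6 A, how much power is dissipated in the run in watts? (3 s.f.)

Section 1: A_strand = π(1.2550e-03)² = 4.948e-06 m²; R₁ = ρL/(N·A_s) = (2.58×10^-8)(7.39)/(19×4.948e-06) = 0.002028 Ω
Section 2: A = π(6.54/2 mm)² = π(3.2700e-03 m)² = 3.359e-05 m²
R₂ = (2.58×10^-8)(7.25)/(3.359e-05) = 0.005568 Ω
R = R₁ + R₂ = 0.007596 Ω
P = I²R = (10.6)² × 0.007596 = 0.854 W

0.854 W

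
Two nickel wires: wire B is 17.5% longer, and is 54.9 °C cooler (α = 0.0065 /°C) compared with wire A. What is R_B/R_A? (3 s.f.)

R ∝ ρL/d² with ρ ∝ (1+αΔT), so R_B/R_A = (1 + 17.5/100) × (1 − 0.0065×54.9)
= 1.175 × 0.6431 = 0.756

0.756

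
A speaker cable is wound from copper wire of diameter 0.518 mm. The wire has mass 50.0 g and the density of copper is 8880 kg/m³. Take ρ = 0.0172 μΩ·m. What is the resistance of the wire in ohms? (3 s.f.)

ρ = 0.0172 μΩ·m = 1.72×10^-8 Ω·m
A = π(d/2)² = π(2.5900e-04 m)² = 2.1074e-07 m²
L = m/(density·A) = 0.05/(8880×2.1074e-07) = 26.72 m
R = ρL/A = (1.72×10^-8)(26.72)/(2.1074e-07) = 2.18 Ω

2.18 Ω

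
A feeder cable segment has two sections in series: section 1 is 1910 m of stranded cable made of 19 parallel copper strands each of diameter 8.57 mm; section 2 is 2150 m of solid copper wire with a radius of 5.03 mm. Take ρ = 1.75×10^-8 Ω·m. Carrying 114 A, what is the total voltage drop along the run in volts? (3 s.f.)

57.4 V

Section 1: A_strand = π(4.2850e-03)² = 5.768e-05 m²; R₁ = ρL/(N·A_s) = (1.75×10^-8)(1910)/(19×5.768e-05) = 0.0305 Ω
Section 2: A = πr² = π(5.0300e-03 m)² = 7.949e-05 m²
R₂ = (1.75×10^-8)(2150)/(7.949e-05) = 0.4734 Ω
R = R₁ + R₂ = 0.5039 Ω
V = IR = 114 × 0.5039 = 57.4 V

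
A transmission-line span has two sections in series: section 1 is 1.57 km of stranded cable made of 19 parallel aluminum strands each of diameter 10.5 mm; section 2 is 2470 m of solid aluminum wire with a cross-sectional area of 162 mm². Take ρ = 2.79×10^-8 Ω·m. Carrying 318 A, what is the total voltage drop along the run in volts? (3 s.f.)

Section 1: A_strand = π(5.2500e-03)² = 8.659e-05 m²; R₁ = ρL/(N·A_s) = (2.79×10^-8)(1570)/(19×8.659e-05) = 0.02662 Ω
Section 2: A = 162 mm² = 1.620e-04 m²
R₂ = (2.79×10^-8)(2470)/(1.620e-04) = 0.4254 Ω
R = R₁ + R₂ = 0.452 Ω
V = IR = 318 × 0.452 = 144 V

144 V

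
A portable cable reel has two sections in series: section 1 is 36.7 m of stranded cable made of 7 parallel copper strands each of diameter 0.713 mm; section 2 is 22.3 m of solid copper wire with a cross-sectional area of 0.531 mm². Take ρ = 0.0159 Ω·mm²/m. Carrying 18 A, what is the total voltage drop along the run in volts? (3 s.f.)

15.8 V

ρ = 0.0159 Ω·mm²/m = 1.59×10^-8 Ω·m
Section 1: A_strand = π(3.5650e-04)² = 3.993e-07 m²; R₁ = ρL/(N·A_s) = (1.59×10^-8)(36.7)/(7×3.993e-07) = 0.2088 Ω
Section 2: A = 0.531 mm² = 5.310e-07 m²
R₂ = (1.59×10^-8)(22.3)/(5.310e-07) = 0.6677 Ω
R = R₁ + R₂ = 0.8765 Ω
V = IR = 18 × 0.8765 = 15.8 V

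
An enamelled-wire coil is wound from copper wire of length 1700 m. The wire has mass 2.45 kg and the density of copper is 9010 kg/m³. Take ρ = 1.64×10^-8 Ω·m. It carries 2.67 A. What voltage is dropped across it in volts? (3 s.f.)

A = m/(density·L) = 2.45/(9010×1700) = 1.5995e-07 m²
R = ρL/A = (1.64×10^-8)(1700)/(1.5995e-07) = 174.3 Ω
V = IR = 2.67 × 174.3 = 465 V

465 V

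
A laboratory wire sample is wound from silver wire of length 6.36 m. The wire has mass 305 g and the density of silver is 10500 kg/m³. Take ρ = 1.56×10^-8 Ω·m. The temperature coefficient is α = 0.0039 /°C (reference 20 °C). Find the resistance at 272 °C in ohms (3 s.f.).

0.0431 Ω

A = m/(density·L) = 0.305/(10500×6.36) = 4.5672e-06 m²
R = ρL/A = (1.56×10^-8)(6.36)/(4.5672e-06) = 0.02172 Ω
R(272 °C) = 0.02172 × (1 + 0.0039×252) = 0.0431 Ω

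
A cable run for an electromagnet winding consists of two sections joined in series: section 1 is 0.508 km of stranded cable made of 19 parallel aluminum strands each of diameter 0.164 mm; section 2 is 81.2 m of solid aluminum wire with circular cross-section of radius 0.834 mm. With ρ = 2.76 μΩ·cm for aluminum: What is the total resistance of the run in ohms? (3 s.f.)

36.0 Ω

ρ = 2.76 μΩ·cm = 2.76×10^-8 Ω·m
Section 1: A_strand = π(8.2000e-05)² = 2.112e-08 m²; R₁ = ρL/(N·A_s) = (2.76×10^-8)(508)/(19×2.112e-08) = 34.93 Ω
Section 2: A = πr² = π(8.3400e-04 m)² = 2.185e-06 m²
R₂ = (2.76×10^-8)(81.2)/(2.185e-06) = 1.026 Ω
R = R₁ + R₂ = 36.0 Ω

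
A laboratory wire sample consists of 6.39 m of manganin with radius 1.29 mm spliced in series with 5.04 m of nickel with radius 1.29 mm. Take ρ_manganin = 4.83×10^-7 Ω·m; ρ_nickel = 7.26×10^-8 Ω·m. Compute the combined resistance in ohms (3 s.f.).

Segment 1: A = πr² = π(1.2900e-03 m)² = 5.228e-06 m²
R₁ = ρL/A = (4.83×10^-7)(6.39)/(5.228e-06) = 0.5904 Ω
R₂ = (7.26×10^-8)(5.04)/(5.228e-06) = 0.06999 Ω
R = R₁ + R₂ = 0.660 Ω

0.660 Ω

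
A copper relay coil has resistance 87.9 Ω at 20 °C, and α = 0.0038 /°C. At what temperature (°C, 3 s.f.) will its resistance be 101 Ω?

59.2 °C

R = R₀(1 + α(T − T₀)) ⇒ T = T₀ + (R/R₀ − 1)/α
T = 20 + (101/87.9 − 1)/0.0038 = 20 + (0.149)/0.0038 = 59.2 °C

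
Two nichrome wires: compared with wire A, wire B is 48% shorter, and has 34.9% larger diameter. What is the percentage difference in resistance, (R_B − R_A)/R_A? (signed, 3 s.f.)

-71.4%

R ∝ L/d², so R_B/R_A = (1 − 48/100) × (1 + 34.9/100)⁻²
= 0.52 × 0.5495 = 0.2858
(R_B − R_A)/R_A = 0.2858 − 1 = -71.4%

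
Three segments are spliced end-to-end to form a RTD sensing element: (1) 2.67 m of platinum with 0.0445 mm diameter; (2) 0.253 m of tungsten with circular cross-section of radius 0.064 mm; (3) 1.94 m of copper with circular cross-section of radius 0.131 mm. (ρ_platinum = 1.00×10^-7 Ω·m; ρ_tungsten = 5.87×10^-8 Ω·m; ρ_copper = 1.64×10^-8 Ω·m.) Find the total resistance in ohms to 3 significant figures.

173 Ω

Seg 1: A = π(d/2)² = π(2.2250e-05 m)² = 1.555e-09 m²
R_1 = (1.00×10^-7)(2.67)/(1.555e-09) = 171.7 Ω
Seg 2: A = πr² = π(6.4000e-05 m)² = 1.287e-08 m²
R_2 = (5.87×10^-8)(0.253)/(1.287e-08) = 1.154 Ω
Seg 3: A = πr² = π(1.3100e-04 m)² = 5.391e-08 m²
R_3 = (1.64×10^-8)(1.94)/(5.391e-08) = 0.5901 Ω
R_total = R_1 + R_2 + R_3 = 173 Ω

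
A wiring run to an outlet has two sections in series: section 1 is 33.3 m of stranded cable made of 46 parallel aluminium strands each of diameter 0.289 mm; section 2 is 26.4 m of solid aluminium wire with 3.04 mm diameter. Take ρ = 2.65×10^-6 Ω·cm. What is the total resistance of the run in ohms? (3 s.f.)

ρ = 2.65×10^-6 Ω·cm = 2.65×10^-8 Ω·m
Section 1: A_strand = π(1.4450e-04)² = 6.560e-08 m²; R₁ = ρL/(N·A_s) = (2.65×10^-8)(33.3)/(46×6.560e-08) = 0.2924 Ω
Section 2: A = π(d/2)² = π(1.5200e-03 m)² = 7.258e-06 m²
R₂ = (2.65×10^-8)(26.4)/(7.258e-06) = 0.09639 Ω
R = R₁ + R₂ = 0.389 Ω

0.389 Ω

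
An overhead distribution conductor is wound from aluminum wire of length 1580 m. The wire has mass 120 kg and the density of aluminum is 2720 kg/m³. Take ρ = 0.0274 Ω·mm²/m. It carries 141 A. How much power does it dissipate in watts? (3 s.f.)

30800 W

ρ = 0.0274 Ω·mm²/m = 2.74×10^-8 Ω·m
A = m/(density·L) = 120/(2720×1580) = 2.7923e-05 m²
R = ρL/A = (2.74×10^-8)(1580)/(2.7923e-05) = 1.55 Ω
P = I²R = (141)² × 1.55 = 30800 W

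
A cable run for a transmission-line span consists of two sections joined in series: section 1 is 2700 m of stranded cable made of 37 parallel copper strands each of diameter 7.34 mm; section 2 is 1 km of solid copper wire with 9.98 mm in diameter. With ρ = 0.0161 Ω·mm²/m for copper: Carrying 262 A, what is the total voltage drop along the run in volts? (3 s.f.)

61.2 V

ρ = 0.0161 Ω·mm²/m = 1.61×10^-8 Ω·m
Section 1: A_strand = π(3.6700e-03)² = 4.231e-05 m²; R₁ = ρL/(N·A_s) = (1.61×10^-8)(2700)/(37×4.231e-05) = 0.02777 Ω
Section 2: A = π(d/2)² = π(4.9900e-03 m)² = 7.823e-05 m²
R₂ = (1.61×10^-8)(1000)/(7.823e-05) = 0.2058 Ω
R = R₁ + R₂ = 0.2336 Ω
V = IR = 262 × 0.2336 = 61.2 V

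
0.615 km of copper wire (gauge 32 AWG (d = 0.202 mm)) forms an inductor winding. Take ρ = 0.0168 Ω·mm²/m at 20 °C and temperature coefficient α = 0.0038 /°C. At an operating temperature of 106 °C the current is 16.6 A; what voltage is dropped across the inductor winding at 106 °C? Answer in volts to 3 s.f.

7100 V

ρ = 0.0168 Ω·mm²/m = 1.68×10^-8 Ω·m
A = π(0.202/2 mm)² = π(1.0100e-04 m)² = 3.205e-08 m²
R₍20₎ = ρL/A = (1.68×10^-8)(615)/(3.205e-08) = 322.4 Ω
R₍106₎ = R₍20₎(1 + αΔT) = 322.4 × (1 + 0.0038×86) = 427.8 Ω
V = IR = 16.6 × 427.8 = 7100 V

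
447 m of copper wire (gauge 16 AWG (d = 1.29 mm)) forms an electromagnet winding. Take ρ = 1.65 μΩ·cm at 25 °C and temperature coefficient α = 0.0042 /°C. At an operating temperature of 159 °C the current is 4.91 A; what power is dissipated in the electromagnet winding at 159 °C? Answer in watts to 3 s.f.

ρ = 1.65 μΩ·cm = 1.65×10^-8 Ω·m
A = π(1.29/2 mm)² = π(6.4500e-04 m)² = 1.307e-06 m²
R₍25₎ = ρL/A = (1.65×10^-8)(447)/(1.307e-06) = 5.643 Ω
R₍159₎ = R₍25₎(1 + αΔT) = 5.643 × (1 + 0.0042×134) = 8.819 Ω
P = I²R = (4.91)² × 8.819 = 213 W

213 W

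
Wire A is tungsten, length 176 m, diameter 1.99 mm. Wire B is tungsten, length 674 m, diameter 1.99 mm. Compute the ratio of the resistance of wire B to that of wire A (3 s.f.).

R ∝ ρL/d², so R_B/R_A = (L_B/L_A)
= (674/176) = 3.83

3.83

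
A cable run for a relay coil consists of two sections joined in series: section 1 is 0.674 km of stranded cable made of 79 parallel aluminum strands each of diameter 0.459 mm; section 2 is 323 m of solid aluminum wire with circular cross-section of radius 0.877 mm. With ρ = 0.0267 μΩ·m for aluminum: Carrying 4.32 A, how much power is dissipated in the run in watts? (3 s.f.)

92.3 W

ρ = 0.0267 μΩ·m = 2.67×10^-8 Ω·m
Section 1: A_strand = π(2.2950e-04)² = 1.655e-07 m²; R₁ = ρL/(N·A_s) = (2.67×10^-8)(674)/(79×1.655e-07) = 1.377 Ω
Section 2: A = πr² = π(8.7700e-04 m)² = 2.416e-06 m²
R₂ = (2.67×10^-8)(323)/(2.416e-06) = 3.569 Ω
R = R₁ + R₂ = 4.946 Ω
P = I²R = (4.32)² × 4.946 = 92.3 W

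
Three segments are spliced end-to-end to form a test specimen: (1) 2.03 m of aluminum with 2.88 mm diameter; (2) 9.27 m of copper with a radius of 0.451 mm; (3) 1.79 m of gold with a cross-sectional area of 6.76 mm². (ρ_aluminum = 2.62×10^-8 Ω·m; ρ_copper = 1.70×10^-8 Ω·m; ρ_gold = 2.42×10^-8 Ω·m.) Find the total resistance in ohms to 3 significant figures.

0.261 Ω

Seg 1: A = π(d/2)² = π(1.4400e-03 m)² = 6.514e-06 m²
R_1 = (2.62×10^-8)(2.03)/(6.514e-06) = 0.008164 Ω
Seg 2: A = πr² = π(4.5100e-04 m)² = 6.390e-07 m²
R_2 = (1.70×10^-8)(9.27)/(6.390e-07) = 0.2466 Ω
Seg 3: A = 6.76 mm² = 6.760e-06 m²
R_3 = (2.42×10^-8)(1.79)/(6.760e-06) = 0.006408 Ω
R_total = R_1 + R_2 + R_3 = 0.261 Ω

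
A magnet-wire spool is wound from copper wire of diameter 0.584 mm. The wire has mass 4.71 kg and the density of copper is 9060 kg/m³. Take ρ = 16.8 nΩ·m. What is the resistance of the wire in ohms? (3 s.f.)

ρ = 16.8 nΩ·m = 1.68×10^-8 Ω·m
A = π(d/2)² = π(2.9200e-04 m)² = 2.6786e-07 m²
L = m/(density·A) = 4.71/(9060×2.6786e-07) = 1941 m
R = ρL/A = (1.68×10^-8)(1941)/(2.6786e-07) = 122 Ω

122 Ω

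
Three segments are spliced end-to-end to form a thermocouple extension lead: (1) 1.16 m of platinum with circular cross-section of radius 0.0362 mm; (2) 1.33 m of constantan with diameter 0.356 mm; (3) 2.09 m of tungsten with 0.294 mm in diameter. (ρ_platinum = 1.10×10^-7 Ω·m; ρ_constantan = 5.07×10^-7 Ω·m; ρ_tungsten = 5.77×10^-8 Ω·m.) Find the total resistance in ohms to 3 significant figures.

39.5 Ω

Seg 1: A = πr² = π(3.6200e-05 m)² = 4.117e-09 m²
R_1 = (1.10×10^-7)(1.16)/(4.117e-09) = 30.99 Ω
Seg 2: A = π(d/2)² = π(1.7800e-04 m)² = 9.954e-08 m²
R_2 = (5.07×10^-7)(1.33)/(9.954e-08) = 6.774 Ω
Seg 3: A = π(d/2)² = π(1.4700e-04 m)² = 6.789e-08 m²
R_3 = (5.77×10^-8)(2.09)/(6.789e-08) = 1.776 Ω
R_total = R_1 + R_2 + R_3 = 39.5 Ω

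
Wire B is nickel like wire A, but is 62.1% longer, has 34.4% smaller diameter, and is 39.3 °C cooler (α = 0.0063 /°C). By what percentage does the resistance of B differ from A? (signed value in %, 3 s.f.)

183%

R ∝ ρL/d² with ρ ∝ (1+αΔT), so R_B/R_A = (1 + 62.1/100) × (1 − 34.4/100)⁻² × (1 − 0.0063×39.3)
= 1.621 × 2.324 × 0.7524 = 2.834
(R_B − R_A)/R_A = 2.834 − 1 = 183%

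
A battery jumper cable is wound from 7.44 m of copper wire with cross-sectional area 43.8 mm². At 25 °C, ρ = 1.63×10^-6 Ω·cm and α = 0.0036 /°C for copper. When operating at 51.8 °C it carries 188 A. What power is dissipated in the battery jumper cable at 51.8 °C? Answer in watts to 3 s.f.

ρ = 1.63×10^-6 Ω·cm = 1.63×10^-8 Ω·m
A = 43.8 mm² = 4.380e-05 m²
R₍25₎ = ρL/A = (1.63×10^-8)(7.44)/(4.380e-05) = 0.002769 Ω
R₍51.8₎ = R₍25₎(1 + αΔT) = 0.002769 × (1 + 0.0036×26.8) = 0.003036 Ω
P = I²R = (188)² × 0.003036 = 107 W

107 W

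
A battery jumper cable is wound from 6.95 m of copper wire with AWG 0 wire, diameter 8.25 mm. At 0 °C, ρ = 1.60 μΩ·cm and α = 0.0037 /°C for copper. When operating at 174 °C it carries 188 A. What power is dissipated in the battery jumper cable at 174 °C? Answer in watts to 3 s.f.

ρ = 1.60 μΩ·cm = 1.60×10^-8 Ω·m
A = π(8.25/2 mm)² = π(4.1250e-03 m)² = 5.346e-05 m²
R₍0₎ = ρL/A = (1.60×10^-8)(6.95)/(5.346e-05) = 0.00208 Ω
R₍174₎ = R₍0₎(1 + αΔT) = 0.00208 × (1 + 0.0037×174) = 0.003419 Ω
P = I²R = (188)² × 0.003419 = 121 W

121 W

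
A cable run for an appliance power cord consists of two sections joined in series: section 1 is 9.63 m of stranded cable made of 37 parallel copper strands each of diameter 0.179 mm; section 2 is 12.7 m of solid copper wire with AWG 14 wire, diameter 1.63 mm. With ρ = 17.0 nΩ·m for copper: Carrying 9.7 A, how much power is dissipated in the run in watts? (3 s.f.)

ρ = 17.0 nΩ·m = 1.70×10^-8 Ω·m
Section 1: A_strand = π(8.9500e-05)² = 2.516e-08 m²; R₁ = ρL/(N·A_s) = (1.70×10^-8)(9.63)/(37×2.516e-08) = 0.1758 Ω
Section 2: A = π(1.63/2 mm)² = π(8.1500e-04 m)² = 2.087e-06 m²
R₂ = (1.70×10^-8)(12.7)/(2.087e-06) = 0.1035 Ω
R = R₁ + R₂ = 0.2793 Ω
P = I²R = (9.7)² × 0.2793 = 26.3 W

26.3 W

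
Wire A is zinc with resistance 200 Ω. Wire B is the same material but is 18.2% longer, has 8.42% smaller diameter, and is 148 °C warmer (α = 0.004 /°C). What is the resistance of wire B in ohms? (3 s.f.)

R ∝ ρL/d² with ρ ∝ (1+αΔT), so R_B/R_A = (1 + 18.2/100) × (1 − 8.42/100)⁻² × (1 + 0.004×148)
= 1.182 × 1.192 × 1.592 = 2.244
R_B = 2.244 × 200 = 449 Ω

449 Ω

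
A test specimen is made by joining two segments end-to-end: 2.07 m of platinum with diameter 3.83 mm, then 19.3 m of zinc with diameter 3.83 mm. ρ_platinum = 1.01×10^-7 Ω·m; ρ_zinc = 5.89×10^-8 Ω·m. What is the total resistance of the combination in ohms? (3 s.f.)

0.117 Ω

Segment 1: A = π(d/2)² = π(1.9150e-03 m)² = 1.152e-05 m²
R₁ = ρL/A = (1.01×10^-7)(2.07)/(1.152e-05) = 0.01815 Ω
R₂ = (5.89×10^-8)(19.3)/(1.152e-05) = 0.09867 Ω
R = R₁ + R₂ = 0.117 Ω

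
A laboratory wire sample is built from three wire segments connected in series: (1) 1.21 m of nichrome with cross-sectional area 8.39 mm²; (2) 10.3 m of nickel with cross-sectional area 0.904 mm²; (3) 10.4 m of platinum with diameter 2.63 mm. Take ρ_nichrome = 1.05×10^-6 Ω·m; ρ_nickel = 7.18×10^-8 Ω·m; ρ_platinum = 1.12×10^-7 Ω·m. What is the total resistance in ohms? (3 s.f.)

Seg 1: A = 8.39 mm² = 8.390e-06 m²
R_1 = (1.05×10^-6)(1.21)/(8.390e-06) = 0.1514 Ω
Seg 2: A = 0.904 mm² = 9.040e-07 m²
R_2 = (7.18×10^-8)(10.3)/(9.040e-07) = 0.8181 Ω
Seg 3: A = π(d/2)² = π(1.3150e-03 m)² = 5.433e-06 m²
R_3 = (1.12×10^-7)(10.4)/(5.433e-06) = 0.2144 Ω
R_total = R_1 + R_2 + R_3 = 1.18 Ω

1.18 Ω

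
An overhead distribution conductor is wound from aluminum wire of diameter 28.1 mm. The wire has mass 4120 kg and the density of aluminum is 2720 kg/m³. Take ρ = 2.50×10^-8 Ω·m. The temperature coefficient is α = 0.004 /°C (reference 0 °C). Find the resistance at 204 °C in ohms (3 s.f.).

0.179 Ω

A = π(d/2)² = π(1.4050e-02 m)² = 6.2016e-04 m²
L = m/(density·A) = 4120/(2720×6.2016e-04) = 2442 m
R = ρL/A = (2.50×10^-8)(2442)/(6.2016e-04) = 0.09846 Ω
R(204 °C) = 0.09846 × (1 + 0.004×204) = 0.179 Ω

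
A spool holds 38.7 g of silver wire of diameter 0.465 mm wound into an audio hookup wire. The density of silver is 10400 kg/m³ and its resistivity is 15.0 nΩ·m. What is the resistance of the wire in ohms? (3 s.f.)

1.94 Ω

ρ = 15.0 nΩ·m = 1.50×10^-8 Ω·m
A = π(d/2)² = π(2.3250e-04 m)² = 1.6982e-07 m²
L = m/(density·A) = 0.0387/(10400×1.6982e-07) = 21.91 m
R = ρL/A = (1.50×10^-8)(21.91)/(1.6982e-07) = 1.94 Ω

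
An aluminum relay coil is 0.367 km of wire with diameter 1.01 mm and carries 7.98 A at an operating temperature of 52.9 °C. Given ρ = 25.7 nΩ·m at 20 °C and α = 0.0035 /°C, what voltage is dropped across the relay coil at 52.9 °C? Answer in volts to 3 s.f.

ρ = 25.7 nΩ·m = 2.57×10^-8 Ω·m
A = π(d/2)² = π(5.0500e-04 m)² = 8.012e-07 m²
R₍20₎ = ρL/A = (2.57×10^-8)(367)/(8.012e-07) = 11.77 Ω
R₍52.9₎ = R₍20₎(1 + αΔT) = 11.77 × (1 + 0.0035×32.9) = 13.13 Ω
V = IR = 7.98 × 13.13 = 105 V

105 V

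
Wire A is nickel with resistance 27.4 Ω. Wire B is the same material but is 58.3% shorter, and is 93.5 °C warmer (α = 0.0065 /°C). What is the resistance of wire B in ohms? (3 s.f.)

18.4 Ω

R ∝ ρL/d² with ρ ∝ (1+αΔT), so R_B/R_A = (1 − 58.3/100) × (1 + 0.0065×93.5)
= 0.417 × 1.608 = 0.6704
R_B = 0.6704 × 27.4 = 18.4 Ω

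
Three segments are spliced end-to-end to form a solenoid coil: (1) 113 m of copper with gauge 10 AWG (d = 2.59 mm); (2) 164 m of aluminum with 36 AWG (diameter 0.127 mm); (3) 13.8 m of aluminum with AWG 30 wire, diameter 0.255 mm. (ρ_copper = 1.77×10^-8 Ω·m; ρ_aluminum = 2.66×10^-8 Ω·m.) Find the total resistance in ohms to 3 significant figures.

Seg 1: A = π(2.59/2 mm)² = π(1.2950e-03 m)² = 5.269e-06 m²
R_1 = (1.77×10^-8)(113)/(5.269e-06) = 0.3796 Ω
Seg 2: A = π(0.127/2 mm)² = π(6.3500e-05 m)² = 1.267e-08 m²
R_2 = (2.66×10^-8)(164)/(1.267e-08) = 344.4 Ω
Seg 3: A = π(0.255/2 mm)² = π(1.2750e-04 m)² = 5.107e-08 m²
R_3 = (2.66×10^-8)(13.8)/(5.107e-08) = 7.188 Ω
R_total = R_1 + R_2 + R_3 = 352 Ω

352 Ω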